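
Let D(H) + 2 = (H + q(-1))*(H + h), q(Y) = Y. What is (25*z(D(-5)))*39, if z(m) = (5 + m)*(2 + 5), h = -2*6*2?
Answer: 1208025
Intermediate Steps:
h = -24 (h = -12*2 = -24)
D(H) = -2 + (-1 + H)*(-24 + H) (D(H) = -2 + (H - 1)*(H - 24) = -2 + (-1 + H)*(-24 + H))
z(m) = 35 + 7*m (z(m) = (5 + m)*7 = 35 + 7*m)
(25*z(D(-5)))*39 = (25*(35 + 7*(22 + (-5)**2 - 25*(-5))))*39 = (25*(35 + 7*(22 + 25 + 125)))*39 = (25*(35 + 7*172))*39 = (25*(35 + 1204))*39 = (25*1239)*39 = 30975*39 = 1208025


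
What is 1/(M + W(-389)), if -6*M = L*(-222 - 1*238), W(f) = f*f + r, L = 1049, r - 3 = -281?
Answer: 3/694399 ≈ 4.3203e-6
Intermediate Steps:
r = -278 (r = 3 - 281 = -278)
W(f) = -278 + f**2 (W(f) = f*f - 278 = f**2 - 278 = -278 + f**2)
M = 241270/3 (M = -1049*(-222 - 1*238)/6 = -1049*(-222 - 238)/6 = -1049*(-460)/6 = -1/6*(-482540) = 241270/3 ≈ 80423.)
1/(M + W(-389)) = 1/(241270/3 + (-278 + (-389)**2)) = 1/(241270/3 + (-278 + 151321)) = 1/(241270/3 + 151043) = 1/(694399/3) = 3/694399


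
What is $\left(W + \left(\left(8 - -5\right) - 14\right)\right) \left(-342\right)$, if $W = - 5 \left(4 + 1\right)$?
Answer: $8892$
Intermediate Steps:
$W = -25$ ($W = \left(-5\right) 5 = -25$)
$\left(W + \left(\left(8 - -5\right) - 14\right)\right) \left(-342\right) = \left(-25 + \left(\left(8 - -5\right) - 14\right)\right) \left(-342\right) = \left(-25 + \left(\left(8 + 5\right) - 14\right)\right) \left(-342\right) = \left(-25 + \left(13 - 14\right)\right) \left(-342\right) = \left(-25 - 1\right) \left(-342\right) = \left(-26\right) \left(-342\right) = 8892$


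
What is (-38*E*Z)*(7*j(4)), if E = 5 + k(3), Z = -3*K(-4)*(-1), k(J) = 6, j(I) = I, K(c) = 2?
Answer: -70224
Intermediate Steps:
Z = 6 (Z = -3*2*(-1) = -6*(-1) = 6)
E = 11 (E = 5 + 6 = 11)
(-38*E*Z)*(7*j(4)) = (-418*6)*(7*4) = -38*66*28 = -2508*28 = -70224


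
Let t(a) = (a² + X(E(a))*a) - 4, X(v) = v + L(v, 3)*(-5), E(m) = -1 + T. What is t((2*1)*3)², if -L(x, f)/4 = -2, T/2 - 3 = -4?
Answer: 51076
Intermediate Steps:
T = -2 (T = 6 + 2*(-4) = 6 - 8 = -2)
L(x, f) = 8 (L(x, f) = -4*(-2) = 8)
E(m) = -3 (E(m) = -1 - 2 = -3)
X(v) = -40 + v (X(v) = v + 8*(-5) = v - 40 = -40 + v)
t(a) = -4 + a² - 43*a (t(a) = (a² + (-40 - 3)*a) - 4 = (a² - 43*a) - 4 = -4 + a² - 43*a)
t((2*1)*3)² = (-4 + ((2*1)*3)² - 43*2*1*3)² = (-4 + (2*3)² - 86*3)² = (-4 + 6² - 43*6)² = (-4 + 36 - 258)² = (-226)² = 51076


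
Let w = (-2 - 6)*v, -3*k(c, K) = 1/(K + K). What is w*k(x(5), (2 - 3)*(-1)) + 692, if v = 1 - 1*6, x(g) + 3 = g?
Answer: 2056/3 ≈ 685.33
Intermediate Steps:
x(g) = -3 + g
v = -5 (v = 1 - 6 = -5)
k(c, K) = -1/(6*K) (k(c, K) = -1/(3*(K + K)) = -1/(2*K)/3 = -1/(6*K))
w = 40 (w = (-2 - 6)*(-5) = -8*(-5) = 40)
w*k(x(5), (2 - 3)*(-1)) + 692 = 40*(-(-1/(2 - 3))/6) + 692 = 40*(-1/(6*((-1*(-1))))) + 692 = 40*(-1/6/1) + 692 = 40*(-1/6*1) + 692 = 40*(-1/6) + 692 = -20/3 + 692 = 2056/3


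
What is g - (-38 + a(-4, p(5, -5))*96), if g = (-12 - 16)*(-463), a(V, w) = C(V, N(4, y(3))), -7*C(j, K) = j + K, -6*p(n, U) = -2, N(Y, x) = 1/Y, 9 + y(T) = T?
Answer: 90654/7 ≈ 12951.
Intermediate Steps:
y(T) = -9 + T
p(n, U) = 1/3 (p(n, U) = -1/6*(-2) = 1/3)
C(j, K) = -K/7 - j/7 (C(j, K) = -(j + K)/7 = -(K + j)/7 = -K/7 - j/7)
a(V, w) = -1/28 - V/7 (a(V, w) = -1/7/4 - V/7 = -1/7*1/4 - V/7 = -1/28 - V/7)
g = 12964 (g = -28*(-463) = 12964)
g - (-38 + a(-4, p(5, -5))*96) = 12964 - (-38 + (-1/28 - 1/7*(-4))*96) = 12964 - (-38 + (-1/28 + 4/7)*96) = 12964 - (-38 + (15/28)*96) = 12964 - (-38 + 360/7) = 12964 - 1*94/7 = 12964 - 94/7 = 90654/7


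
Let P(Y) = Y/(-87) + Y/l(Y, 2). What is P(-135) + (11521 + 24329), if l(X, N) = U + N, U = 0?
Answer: 2075475/58 ≈ 35784.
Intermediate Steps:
l(X, N) = N (l(X, N) = 0 + N = N)
P(Y) = 85*Y/174 (P(Y) = Y/(-87) + Y/2 = Y*(-1/87) + Y*(1/2) = -Y/87 + Y/2 = 85*Y/174)
P(-135) + (11521 + 24329) = (85/174)*(-135) + (11521 + 24329) = -3825/58 + 35850 = 2075475/58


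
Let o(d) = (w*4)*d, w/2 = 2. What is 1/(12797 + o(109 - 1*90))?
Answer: 1/13101 ≈ 7.6330e-5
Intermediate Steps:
w = 4 (w = 2*2 = 4)
o(d) = 16*d (o(d) = (4*4)*d = 16*d)
1/(12797 + o(109 - 1*90)) = 1/(12797 + 16*(109 - 1*90)) = 1/(12797 + 16*(109 - 90)) = 1/(12797 + 16*19) = 1/(12797 + 304) = 1/13101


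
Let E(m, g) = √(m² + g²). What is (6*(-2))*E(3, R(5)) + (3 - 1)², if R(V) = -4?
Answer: -56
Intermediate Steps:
E(m, g) = √(g² + m²)
(6*(-2))*E(3, R(5)) + (3 - 1)² = (6*(-2))*√((-4)² + 3²) + (3 - 1)² = -12*√(16 + 9) + 2² = -12*√25 + 4 = -12*5 + 4 = -60 + 4 = -56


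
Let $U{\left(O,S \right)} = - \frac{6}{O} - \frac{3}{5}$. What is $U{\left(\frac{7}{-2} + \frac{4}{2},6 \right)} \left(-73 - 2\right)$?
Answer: $-255$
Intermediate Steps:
$U{\left(O,S \right)} = - \frac{3}{5} - \frac{6}{O}$ ($U{\left(O,S \right)} = - \frac{6}{O} - \frac{3}{5} = - \frac{3}{5} - \frac{6}{O}$)
$U{\left(\frac{7}{-2} + \frac{4}{2},6 \right)} \left(-73 - 2\right) = \left(- \frac{3}{5} - \frac{6}{\frac{7}{-2} + \frac{4}{2}}\right) \left(-73 - 2\right) = \left(- \frac{3}{5} - \frac{6}{7 \left(- \frac{1}{2}\right) + 4 \cdot \frac{1}{2}}\right) \left(-75\right) = \left(- \frac{3}{5} - \frac{6}{- \frac{7}{2} + 2}\right) \left(-75\right) = \left(- \frac{3}{5} - \frac{6}{- \frac{3}{2}}\right) \left(-75\right) = \left(- \frac{3}{5} - -4\right) \left(-75\right) = \left(- \frac{3}{5} + 4\right) \left(-75\right) = \frac{17}{5} \left(-75\right) = -255$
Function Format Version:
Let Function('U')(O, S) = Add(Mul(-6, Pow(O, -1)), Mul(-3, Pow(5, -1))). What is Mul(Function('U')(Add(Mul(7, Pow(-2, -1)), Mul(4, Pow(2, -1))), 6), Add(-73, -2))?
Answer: -255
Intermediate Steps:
Function('U')(O, S) = Add(Rational(-3, 5), Mul(-6, Pow(O, -1))) (Function('U')(O, S) = Add(Mul(-6, Pow(O, -1)), Mul(-3, Rational(1, 5))) = Add(Mul(-6, Pow(O, -1)), Rational(-3, 5)) = Add(Rational(-3, 5), Mul(-6, Pow(O, -1))))
Mul(Function('U')(Add(Mul(7, Pow(-2, -1)), Mul(4, Pow(2, -1))), 6), Add(-73, -2)) = Mul(Add(Rational(-3, 5), Mul(-6, Pow(Add(Mul(7, Pow(-2, -1)), Mul(4, Pow(2, -1))), -1))), Add(-73, -2)) = Mul(Add(Rational(-3, 5), Mul(-6, Pow(Add(Mul(7, Rational(-1, 2)), Mul(4, Rational(1, 2))), -1))), -75) = Mul(Add(Rational(-3, 5), Mul(-6, Pow(Add(Rational(-7, 2), 2), -1))), -75) = Mul(Add(Rational(-3, 5), Mul(-6, Pow(Rational(-3, 2), -1))), -75) = Mul(Add(Rational(-3, 5), Mul(-6, Rational(-2, 3))), -75) = Mul(Add(Rational(-3, 5), 4), -75) = Mul(Rational(17, 5), -75) = -255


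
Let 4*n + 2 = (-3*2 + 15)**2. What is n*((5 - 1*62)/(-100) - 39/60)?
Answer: -79/50 ≈ -1.5800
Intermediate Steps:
n = 79/4 (n = -1/2 + (-3*2 + 15)**2/4 = -1/2 + (-6 + 15)**2/4 = -1/2 + (1/4)*9**2 = -1/2 + (1/4)*81 = -1/2 + 81/4 = 79/4 ≈ 19.750)
n*((5 - 1*62)/(-100) - 39/60) = 79*((5 - 1*62)/(-100) - 39/60)/4 = 79*((5 - 62)*(-1/100) - 39*1/60)/4 = 79*(-57*(-1/100) - 13/20)/4 = 79*(57/100 - 13/20)/4 = (79/4)*(-2/25) = -79/50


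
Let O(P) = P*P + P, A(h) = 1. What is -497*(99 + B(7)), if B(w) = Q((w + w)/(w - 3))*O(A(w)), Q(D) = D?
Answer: -52682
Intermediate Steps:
O(P) = P + P² (O(P) = P² + P = P + P²)
B(w) = 4*w/(-3 + w) (B(w) = ((w + w)/(w - 3))*(1*(1 + 1)) = ((2*w)/(-3 + w))*(1*2) = (2*w/(-3 + w))*2 = 4*w/(-3 + w))
-497*(99 + B(7)) = -497*(99 + 4*7/(-3 + 7)) = -497*(99 + 4*7/4) = -497*(99 + 4*7*(¼)) = -497*(99 + 7) = -497*106 = -52682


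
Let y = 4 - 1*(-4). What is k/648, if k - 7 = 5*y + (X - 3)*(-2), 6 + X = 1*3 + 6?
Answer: 47/648 ≈ 0.072531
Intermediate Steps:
y = 8 (y = 4 + 4 = 8)
X = 3 (X = -6 + (1*3 + 6) = -6 + (3 + 6) = -6 + 9 = 3)
k = 47 (k = 7 + (5*8 + (3 - 3)*(-2)) = 7 + (40 + 0*(-2)) = 7 + (40 + 0) = 7 + 40 = 47)
k/648 = 47/648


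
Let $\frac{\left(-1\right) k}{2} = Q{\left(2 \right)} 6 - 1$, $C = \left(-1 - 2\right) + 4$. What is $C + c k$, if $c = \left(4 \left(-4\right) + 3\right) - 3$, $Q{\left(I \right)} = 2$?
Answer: $353$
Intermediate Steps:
$C = 1$ ($C = -3 + 4 = 1$)
$k = -22$ ($k = - 2 \left(2 \cdot 6 - 1\right) = - 2 \left(12 - 1\right) = \left(-2\right) 11 = -22$)
$c = -16$ ($c = \left(-16 + 3\right) - 3 = -13 - 3 = -16$)
$C + c k = 1 - -352 = 1 + 352 = 353$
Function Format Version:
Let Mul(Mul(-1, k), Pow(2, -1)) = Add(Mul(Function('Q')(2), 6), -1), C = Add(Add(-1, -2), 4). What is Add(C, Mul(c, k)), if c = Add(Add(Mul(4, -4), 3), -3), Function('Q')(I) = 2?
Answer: 353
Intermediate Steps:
C = 1 (C = Add(-3, 4) = 1)
k = -22 (k = Mul(-2, Add(Mul(2, 6), -1)) = Mul(-2, Add(12, -1)) = Mul(-2, 11) = -22)
c = -16 (c = Add(Add(-16, 3), -3) = Add(-13, -3) = -16)
Add(C, Mul(c, k)) = Add(1, Mul(-16, -22)) = Add(1, 352) = 353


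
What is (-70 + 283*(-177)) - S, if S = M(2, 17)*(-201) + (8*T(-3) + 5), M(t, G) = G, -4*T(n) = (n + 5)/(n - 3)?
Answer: -140249/3 ≈ -46750.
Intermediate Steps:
T(n) = -(5 + n)/(4*(-3 + n)) (T(n) = -(n + 5)/(4*(n - 3)) = -(5 + n)/(4*(-3 + n)))
S = -10234/3 (S = 17*(-201) + (8*((-5 - 1*(-3))/(4*(-3 - 3))) + 5) = -3417 + (8*((1/4)*(-5 + 3)/(-6)) + 5) = -3417 + (8*((1/4)*(-1/6)*(-2)) + 5) = -3417 + (8*(1/12) + 5) = -3417 + (2/3 + 5) = -3417 + 17/3 = -10234/3 ≈ -3411.3)
(-70 + 283*(-177)) - S = (-70 + 283*(-177)) - 1*(-10234/3) = (-70 - 50091) + 10234/3 = -50161 + 10234/3 = -140249/3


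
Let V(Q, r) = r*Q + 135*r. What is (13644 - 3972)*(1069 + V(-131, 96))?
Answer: 14053416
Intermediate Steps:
V(Q, r) = 135*r + Q*r (V(Q, r) = Q*r + 135*r = 135*r + Q*r)
(13644 - 3972)*(1069 + V(-131, 96)) = (13644 - 3972)*(1069 + 96*(135 - 131)) = 9672*(1069 + 96*4) = 9672*(1069 + 384) = 9672*1453 = 14053416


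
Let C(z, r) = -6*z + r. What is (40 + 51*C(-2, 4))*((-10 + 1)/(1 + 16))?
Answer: -7704/17 ≈ -453.18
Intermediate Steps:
C(z, r) = r - 6*z
(40 + 51*C(-2, 4))*((-10 + 1)/(1 + 16)) = (40 + 51*(4 - 6*(-2)))*((-10 + 1)/(1 + 16)) = (40 + 51*(4 + 12))*(-9/17) = (40 + 51*16)*(-9*1/17) = (40 + 816)*(-9/17) = 856*(-9/17) = -7704/17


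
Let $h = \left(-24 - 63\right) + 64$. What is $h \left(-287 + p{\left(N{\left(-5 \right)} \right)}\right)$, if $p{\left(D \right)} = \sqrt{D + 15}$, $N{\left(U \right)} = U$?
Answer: $6601 - 23 \sqrt{10} \approx 6528.3$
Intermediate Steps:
$h = -23$ ($h = \left(-24 - 63\right) + 64 = -87 + 64 = -23$)
$p{\left(D \right)} = \sqrt{15 + D}$
$h \left(-287 + p{\left(N{\left(-5 \right)} \right)}\right) = - 23 \left(-287 + \sqrt{15 - 5}\right) = - 23 \left(-287 + \sqrt{10}\right) = 6601 - 23 \sqrt{10}$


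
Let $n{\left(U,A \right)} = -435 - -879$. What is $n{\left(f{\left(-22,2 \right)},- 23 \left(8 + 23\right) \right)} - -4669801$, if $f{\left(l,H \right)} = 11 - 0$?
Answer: $4670245$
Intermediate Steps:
$f{\left(l,H \right)} = 11$ ($f{\left(l,H \right)} = 11 + 0 = 11$)
$n{\left(U,A \right)} = 444$ ($n{\left(U,A \right)} = -435 + 879 = 444$)
$n{\left(f{\left(-22,2 \right)},- 23 \left(8 + 23\right) \right)} - -4669801 = 444 - -4669801 = 444 + 4669801 = 4670245$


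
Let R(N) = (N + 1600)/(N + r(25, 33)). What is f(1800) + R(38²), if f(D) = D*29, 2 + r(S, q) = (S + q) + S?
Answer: 79608044/1525 ≈ 52202.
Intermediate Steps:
r(S, q) = -2 + q + 2*S (r(S, q) = -2 + ((S + q) + S) = -2 + (q + 2*S) = -2 + q + 2*S)
R(N) = (1600 + N)/(81 + N) (R(N) = (N + 1600)/(N + (-2 + 33 + 2*25)) = (1600 + N)/(N + (-2 + 33 + 50)) = (1600 + N)/(N + 81) = (1600 + N)/(81 + N))
f(D) = 29*D
f(1800) + R(38²) = 29*1800 + (1600 + 38²)/(81 + 38²) = 52200 + (1600 + 1444)/(81 + 1444) = 52200 + 3044/1525 = 79608044/1525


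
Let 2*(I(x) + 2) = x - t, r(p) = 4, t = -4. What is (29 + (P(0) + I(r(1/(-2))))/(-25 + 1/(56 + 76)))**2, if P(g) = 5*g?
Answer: 9102495649/10883401 ≈ 836.37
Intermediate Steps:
I(x) = x/2 (I(x) = -2 + (x - 1*(-4))/2 = -2 + (x + 4)/2 = -2 + (4 + x)/2 = -2 + (2 + x/2) = x/2)
(29 + (P(0) + I(r(1/(-2))))/(-25 + 1/(56 + 76)))**2 = (29 + (5*0 + (1/2)*4)/(-25 + 1/(56 + 76)))**2 = (29 + (0 + 2)/(-25 + 1/132))**2 = (29 + 2/(-25 + 1/132))**2 = (29 + 2/(-3299/132))**2 = (29 + 2*(-132/3299))**2 = (29 - 264/3299)**2 = (95407/3299)**2 = 9102495649/10883401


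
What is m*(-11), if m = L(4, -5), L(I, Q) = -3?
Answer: 33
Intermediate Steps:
m = -3
m*(-11) = -3*(-11) = 33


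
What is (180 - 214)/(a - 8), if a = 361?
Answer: -34/353 ≈ -0.096317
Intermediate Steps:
(180 - 214)/(a - 8) = (180 - 214)/(361 - 8) = -34/353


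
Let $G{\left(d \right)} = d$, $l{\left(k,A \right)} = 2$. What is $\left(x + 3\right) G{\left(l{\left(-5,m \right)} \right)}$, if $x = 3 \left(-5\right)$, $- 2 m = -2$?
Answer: $-24$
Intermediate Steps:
$m = 1$ ($m = \left(- \frac{1}{2}\right) \left(-2\right) = 1$)
$x = -15$
$\left(x + 3\right) G{\left(l{\left(-5,m \right)} \right)} = \left(-15 + 3\right) 2 = \left(-12\right) 2 = -24$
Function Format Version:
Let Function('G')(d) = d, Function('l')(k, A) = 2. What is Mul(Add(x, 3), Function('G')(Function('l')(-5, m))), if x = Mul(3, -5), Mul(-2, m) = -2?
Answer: -24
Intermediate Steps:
m = 1 (m = Mul(Rational(-1, 2), -2) = 1)
x = -15
Mul(Add(x, 3), Function('G')(Function('l')(-5, m))) = Mul(Add(-15, 3), 2) = Mul(-12, 2) = -24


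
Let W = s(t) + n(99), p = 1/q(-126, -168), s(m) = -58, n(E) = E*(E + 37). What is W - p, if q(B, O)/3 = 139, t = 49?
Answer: 5590301/417 ≈ 13406.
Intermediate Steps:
n(E) = E*(37 + E)
q(B, O) = 417 (q(B, O) = 3*139 = 417)
p = 1/417 ≈ 0.0023981
W = 13406 (W = -58 + 99*(37 + 99) = -58 + 99*136 = -58 + 13464 = 13406)
W - p = 13406 - 1*1/417 = 13406 - 1/417 = 5590301/417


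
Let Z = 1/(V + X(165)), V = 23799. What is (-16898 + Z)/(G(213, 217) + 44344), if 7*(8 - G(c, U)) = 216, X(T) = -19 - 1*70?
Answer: -2804561053/7355980080 ≈ -0.38126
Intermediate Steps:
X(T) = -89 (X(T) = -19 - 70 = -89)
G(c, U) = -160/7 (G(c, U) = 8 - 1/7*216 = 8 - 216/7 = -160/7)
Z = 1/23710 (Z = 1/(23799 - 89) = 1/23710 ≈ 4.2176e-5)
(-16898 + Z)/(G(213, 217) + 44344) = (-16898 + 1/23710)/(-160/7 + 44344) = -400651579/(23710*310248/7) = -400651579/23710*7/310248 = -2804561053/7355980080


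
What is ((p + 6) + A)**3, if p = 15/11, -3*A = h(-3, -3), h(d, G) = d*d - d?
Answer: 50653/1331 ≈ 38.056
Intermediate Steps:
h(d, G) = d**2 - d
A = -4 (A = -(-1)*(-1 - 3) = -(-1)*(-4) = -1/3*12 = -4)
p = 15/11 (p = 15*(1/11) = 15/11 ≈ 1.3636)
((p + 6) + A)**3 = ((15/11 + 6) - 4)**3 = (81/11 - 4)**3 = (37/11)**3 = 50653/1331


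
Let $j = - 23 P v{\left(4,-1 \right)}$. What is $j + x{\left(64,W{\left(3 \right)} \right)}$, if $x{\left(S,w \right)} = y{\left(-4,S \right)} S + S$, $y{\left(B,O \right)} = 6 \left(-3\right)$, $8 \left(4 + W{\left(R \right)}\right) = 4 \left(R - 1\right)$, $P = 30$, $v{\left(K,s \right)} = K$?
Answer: $-3848$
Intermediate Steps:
$W{\left(R \right)} = - \frac{9}{2} + \frac{R}{2}$ ($W{\left(R \right)} = -4 + \frac{4 \left(R - 1\right)}{8} = -4 + \frac{4 \left(-1 + R\right)}{8} = -4 + \frac{-4 + 4 R}{8} = -4 + \left(- \frac{1}{2} + \frac{R}{2}\right) = - \frac{9}{2} + \frac{R}{2}$)
$y{\left(B,O \right)} = -18$
$x{\left(S,w \right)} = - 17 S$ ($x{\left(S,w \right)} = - 18 S + S = - 17 S$)
$j = -2760$ ($j = \left(-23\right) 30 \cdot 4 = \left(-690\right) 4 = -2760$)
$j + x{\left(64,W{\left(3 \right)} \right)} = -2760 - 1088 = -3848$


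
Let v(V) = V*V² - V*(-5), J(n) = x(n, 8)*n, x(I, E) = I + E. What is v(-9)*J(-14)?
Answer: -65016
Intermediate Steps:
x(I, E) = E + I
J(n) = n*(8 + n) (J(n) = (8 + n)*n = n*(8 + n))
v(V) = V³ + 5*V (v(V) = V³ - (-5)*V = V³ + 5*V)
v(-9)*J(-14) = (-9*(5 + (-9)²))*(-14*(8 - 14)) = (-9*(5 + 81))*(-14*(-6)) = -9*86*84 = -774*84 = -65016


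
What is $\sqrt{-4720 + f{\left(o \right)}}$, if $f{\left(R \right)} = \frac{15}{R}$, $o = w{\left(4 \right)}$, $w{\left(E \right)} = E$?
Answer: $\frac{7 i \sqrt{385}}{2} \approx 68.675 i$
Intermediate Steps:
$o = 4$
$\sqrt{-4720 + f{\left(o \right)}} = \sqrt{-4720 + \frac{15}{4}} = \sqrt{- \frac{18865}{4}} = \frac{7 i \sqrt{385}}{2}$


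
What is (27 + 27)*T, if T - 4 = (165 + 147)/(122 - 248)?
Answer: 576/7 ≈ 82.286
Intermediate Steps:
T = 32/21 (T = 4 + (165 + 147)/(122 - 248) = 4 + 312/(-126) = 4 + 312*(-1/126) = 4 - 52/21 = 32/21 ≈ 1.5238)
(27 + 27)*T = (27 + 27)*(32/21) = 54*(32/21) = 576/7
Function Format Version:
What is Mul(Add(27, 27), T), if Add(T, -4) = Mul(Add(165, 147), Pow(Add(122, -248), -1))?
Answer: Rational(576, 7) ≈ 82.286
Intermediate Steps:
T = Rational(32, 21) (T = Add(4, Mul(Add(165, 147), Pow(Add(122, -248), -1))) = Add(4, Mul(312, Pow(-126, -1))) = Add(4, Mul(312, Rational(-1, 126))) = Add(4, Rational(-52, 21)) = Rational(32, 21) ≈ 1.5238)
Mul(Add(27, 27), T) = Mul(Add(27, 27), Rational(32, 21)) = Mul(54, Rational(32, 21)) = Rational(576, 7)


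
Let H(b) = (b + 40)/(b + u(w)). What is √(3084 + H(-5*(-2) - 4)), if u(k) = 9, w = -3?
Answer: 13*√4110/15 ≈ 55.561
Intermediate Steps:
H(b) = (40 + b)/(9 + b) (H(b) = (b + 40)/(b + 9) = (40 + b)/(9 + b))
√(3084 + H(-5*(-2) - 4)) = √(3084 + (40 + (-5*(-2) - 4))/(9 + (-5*(-2) - 4))) = √(3084 + (40 + (10 - 4))/(9 + (10 - 4))) = √(3084 + (40 + 6)/(9 + 6)) = √(3084 + 46/15) = √(46306/15) = 13*√4110/15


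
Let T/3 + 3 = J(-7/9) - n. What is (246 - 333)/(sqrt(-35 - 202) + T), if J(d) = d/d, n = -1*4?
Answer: -174/91 + 29*I*sqrt(237)/91 ≈ -1.9121 + 4.906*I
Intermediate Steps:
n = -4
J(d) = 1
T = 6 (T = -9 + 3*(1 - 1*(-4)) = -9 + 3*(1 + 4) = -9 + 3*5 = -9 + 15 = 6)
(246 - 333)/(sqrt(-35 - 202) + T) = (246 - 333)/(sqrt(-35 - 202) + 6) = -87/(sqrt(-237) + 6) = -87/(I*sqrt(237) + 6) = -87/(6 + I*sqrt(237))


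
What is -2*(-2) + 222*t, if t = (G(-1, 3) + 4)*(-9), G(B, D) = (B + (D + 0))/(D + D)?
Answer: -8654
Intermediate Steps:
G(B, D) = (B + D)/(2*D) (G(B, D) = (B + D)/((2*D)) = (B + D)*(1/(2*D)) = (B + D)/(2*D))
t = -39 (t = ((1/2)*(-1 + 3)/3 + 4)*(-9) = ((1/2)*(1/3)*2 + 4)*(-9) = (1/3 + 4)*(-9) = (13/3)*(-9) = -39)
-2*(-2) + 222*t = -2*(-2) + 222*(-39) = 4 - 8658 = -8654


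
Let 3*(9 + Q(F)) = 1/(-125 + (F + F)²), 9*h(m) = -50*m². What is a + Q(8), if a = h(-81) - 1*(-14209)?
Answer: -8744249/393 ≈ -22250.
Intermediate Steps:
h(m) = -50*m²/9 (h(m) = (-50*m²)/9 = -50*m²/9)
Q(F) = -9 + 1/(3*(-125 + 4*F²)) (Q(F) = -9 + 1/(3*(-125 + (F + F)²)) = -9 + 1/(3*(-125 + (2*F)²)) = -9 + 1/(3*(-125 + 4*F²)))
a = -22241 (a = -50/9*(-81)² - 1*(-14209) = -50/9*6561 + 14209 = -36450 + 14209 = -22241)
a + Q(8) = -22241 + 4*(844 - 27*8²)/(3*(-125 + 4*8²)) = -22241 + 4*(844 - 27*64)/(3*(-125 + 4*64)) = -22241 + 4*(844 - 1728)/(3*(-125 + 256)) = -22241 + (4/3)*(-884)/131 = -22241 + (4/3)*(1/131)*(-884) = -22241 - 3536/393 = -8744249/393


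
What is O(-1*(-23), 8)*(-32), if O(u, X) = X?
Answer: -256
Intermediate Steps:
O(-1*(-23), 8)*(-32) = 8*(-32) = -256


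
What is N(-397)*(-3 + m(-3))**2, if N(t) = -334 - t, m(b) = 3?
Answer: 0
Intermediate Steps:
N(-397)*(-3 + m(-3))**2 = (-334 - 1*(-397))*(-3 + 3)**2 = (-334 + 397)*0**2 = 63*0 = 0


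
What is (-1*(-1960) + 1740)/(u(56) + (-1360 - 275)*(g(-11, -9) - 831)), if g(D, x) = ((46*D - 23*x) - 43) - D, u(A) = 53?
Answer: 3700/1899923 ≈ 0.0019474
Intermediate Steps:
g(D, x) = -43 - 23*x + 45*D (g(D, x) = ((-23*x + 46*D) - 43) - D = (-43 - 23*x + 46*D) - D = -43 - 23*x + 45*D)
(-1*(-1960) + 1740)/(u(56) + (-1360 - 275)*(g(-11, -9) - 831)) = (-1*(-1960) + 1740)/(53 + (-1360 - 275)*((-43 - 23*(-9) + 45*(-11)) - 831)) = (1960 + 1740)/(53 - 1635*((-43 + 207 - 495) - 831)) = 3700/(53 - 1635*(-331 - 831)) = 3700/(53 - 1635*(-1162)) = 3700/(53 + 1899870) = 3700/1899923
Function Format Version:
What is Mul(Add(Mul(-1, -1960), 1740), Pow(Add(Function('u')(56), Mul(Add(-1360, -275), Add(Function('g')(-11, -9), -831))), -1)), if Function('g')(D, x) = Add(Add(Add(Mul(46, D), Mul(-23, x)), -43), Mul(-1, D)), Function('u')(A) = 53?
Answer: Rational(3700, 1899923) ≈ 0.0019474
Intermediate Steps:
Function('g')(D, x) = Add(-43, Mul(-23, x), Mul(45, D)) (Function('g')(D, x) = Add(Add(Add(Mul(-23, x), Mul(46, D)), -43), Mul(-1, D)) = Add(Add(-43, Mul(-23, x), Mul(46, D)), Mul(-1, D)) = Add(-43, Mul(-23, x), Mul(45, D)))
Mul(Add(Mul(-1, -1960), 1740), Pow(Add(Function('u')(56), Mul(Add(-1360, -275), Add(Function('g')(-11, -9), -831))), -1)) = Mul(Add(Mul(-1, -1960), 1740), Pow(Add(53, Mul(Add(-1360, -275), Add(Add(-43, Mul(-23, -9), Mul(45, -11)), -831))), -1)) = Mul(Add(1960, 1740), Pow(Add(53, Mul(-1635, Add(Add(-43, 207, -495), -831))), -1)) = Mul(3700, Pow(Add(53, Mul(-1635, Add(-331, -831))), -1)) = Mul(3700, Pow(Add(53, Mul(-1635, -1162)), -1)) = Mul(3700, Pow(Add(53, 1899870), -1)) = Mul(3700, Pow(1899923, -1)) = Mul(3700, Rational(1, 1899923)) = Rational(3700, 1899923)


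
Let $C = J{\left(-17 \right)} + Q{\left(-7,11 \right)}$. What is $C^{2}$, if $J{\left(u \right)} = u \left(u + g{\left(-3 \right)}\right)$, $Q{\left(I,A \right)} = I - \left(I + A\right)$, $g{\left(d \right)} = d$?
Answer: $108241$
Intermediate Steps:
$Q{\left(I,A \right)} = - A$ ($Q{\left(I,A \right)} = I - \left(A + I\right) = - A$)
$J{\left(u \right)} = u \left(-3 + u\right)$ ($J{\left(u \right)} = u \left(u - 3\right) = u \left(-3 + u\right)$)
$C = 329$ ($C = - 17 \left(-3 - 17\right) - 11 = \left(-17\right) \left(-20\right) - 11 = 340 - 11 = 329$)
$C^{2} = 329^{2} = 108241$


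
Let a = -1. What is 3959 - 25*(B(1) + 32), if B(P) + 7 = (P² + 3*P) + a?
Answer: 3259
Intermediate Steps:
B(P) = -8 + P² + 3*P (B(P) = -7 + ((P² + 3*P) - 1) = -7 + (-1 + P² + 3*P) = -8 + P² + 3*P)
3959 - 25*(B(1) + 32) = 3959 - 25*((-8 + 1² + 3*1) + 32) = 3959 - 25*((-8 + 1 + 3) + 32) = 3959 - 25*(-4 + 32) = 3959 - 25*28 = 3959 - 700 = 3259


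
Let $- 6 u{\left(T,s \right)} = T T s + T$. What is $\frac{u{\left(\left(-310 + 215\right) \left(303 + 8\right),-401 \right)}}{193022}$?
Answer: $\frac{58339291095}{193022} \approx 3.0224 \cdot 10^{5}$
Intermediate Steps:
$u{\left(T,s \right)} = - \frac{T}{6} - \frac{s T^{2}}{6}$ ($u{\left(T,s \right)} = - \frac{T T s + T}{6} = - \frac{T^{2} s + T}{6} = - \frac{s T^{2} + T}{6} = - \frac{T + s T^{2}}{6} = - \frac{T}{6} - \frac{s T^{2}}{6}$)
$\frac{u{\left(\left(-310 + 215\right) \left(303 + 8\right),-401 \right)}}{193022} = \frac{\left(- \frac{1}{6}\right) \left(-310 + 215\right) \left(303 + 8\right) \left(1 + \left(-310 + 215\right) \left(303 + 8\right) \left(-401\right)\right)}{193022} = - \frac{\left(-95\right) 311 \left(1 + \left(-95\right) 311 \left(-401\right)\right)}{6} \cdot \frac{1}{193022} = \left(- \frac{1}{6}\right) \left(-29545\right) \left(1 - -11847545\right) \frac{1}{193022} = \left(- \frac{1}{6}\right) \left(-29545\right) \left(1 + 11847545\right) \frac{1}{193022} = \left(- \frac{1}{6}\right) \left(-29545\right) 11847546 \cdot \frac{1}{193022} = 58339291095 \cdot \frac{1}{193022} = \frac{58339291095}{193022}$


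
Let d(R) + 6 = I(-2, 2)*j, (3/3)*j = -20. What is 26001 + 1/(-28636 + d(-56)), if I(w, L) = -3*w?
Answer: 747840761/28762 ≈ 26001.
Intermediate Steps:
j = -20
d(R) = -126 (d(R) = -6 - 3*(-2)*(-20) = -6 + 6*(-20) = -6 - 120 = -126)
26001 + 1/(-28636 + d(-56)) = 26001 + 1/(-28636 - 126) = 26001 + 1/(-28762) = 26001 - 1/28762 = 747840761/28762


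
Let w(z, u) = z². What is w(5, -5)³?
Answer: 15625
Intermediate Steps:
w(5, -5)³ = (5²)³ = 25³ = 15625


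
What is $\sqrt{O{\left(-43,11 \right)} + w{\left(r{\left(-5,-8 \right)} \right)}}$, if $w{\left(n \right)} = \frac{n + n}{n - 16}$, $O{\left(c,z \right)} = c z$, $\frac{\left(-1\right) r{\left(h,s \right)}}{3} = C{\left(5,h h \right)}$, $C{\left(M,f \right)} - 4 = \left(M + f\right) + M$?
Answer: $\frac{5 i \sqrt{333431}}{133} \approx 21.708 i$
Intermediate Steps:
$C{\left(M,f \right)} = 4 + f + 2 M$ ($C{\left(M,f \right)} = 4 + \left(\left(M + f\right) + M\right) = 4 + \left(f + 2 M\right) = 4 + f + 2 M$)
$r{\left(h,s \right)} = -42 - 3 h^{2}$ ($r{\left(h,s \right)} = - 3 \left(4 + h h + 2 \cdot 5\right) = - 3 \left(4 + h^{2} + 10\right) = - 3 \left(14 + h^{2}\right) = -42 - 3 h^{2}$)
$w{\left(n \right)} = \frac{2 n}{-16 + n}$
$\sqrt{O{\left(-43,11 \right)} + w{\left(r{\left(-5,-8 \right)} \right)}} = \sqrt{\left(-43\right) 11 + \frac{2 \left(-42 - 3 \left(-5\right)^{2}\right)}{-16 - \left(42 + 3 \left(-5\right)^{2}\right)}} = \sqrt{-473 + \frac{2 \left(-42 - 75\right)}{-16 - 117}} = \sqrt{-473 + 2 \left(-117\right) \frac{1}{-16 - 117}} = \sqrt{-473 + 2 \left(-117\right) \frac{1}{-133}} = \sqrt{-473 + 2 \left(-117\right) \left(- \frac{1}{133}\right)} = \sqrt{-473 + \frac{234}{133}} = \sqrt{- \frac{62675}{133}} = \frac{5 i \sqrt{333431}}{133}$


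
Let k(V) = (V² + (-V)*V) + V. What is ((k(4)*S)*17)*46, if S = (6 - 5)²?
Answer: 3128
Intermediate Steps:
S = 1 (S = 1² = 1)
k(V) = V (k(V) = (V² - V²) + V = 0 + V = V)
((k(4)*S)*17)*46 = ((4*1)*17)*46 = (4*17)*46 = 68*46 = 3128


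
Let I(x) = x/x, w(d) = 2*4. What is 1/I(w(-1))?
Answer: 1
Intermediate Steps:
w(d) = 8
I(x) = 1
1/I(w(-1)) = 1/1 = 1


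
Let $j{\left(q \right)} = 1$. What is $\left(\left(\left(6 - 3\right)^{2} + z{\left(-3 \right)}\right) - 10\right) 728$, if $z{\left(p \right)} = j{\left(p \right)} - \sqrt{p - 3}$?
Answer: $- 728 i \sqrt{6} \approx - 1783.2 i$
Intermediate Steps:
$z{\left(p \right)} = 1 - \sqrt{-3 + p}$ ($z{\left(p \right)} = 1 - \sqrt{p - 3} = 1 - \sqrt{-3 + p}$)
$\left(\left(\left(6 - 3\right)^{2} + z{\left(-3 \right)}\right) - 10\right) 728 = \left(\left(\left(6 - 3\right)^{2} + \left(1 - \sqrt{-3 - 3}\right)\right) - 10\right) 728 = \left(\left(3^{2} + \left(1 - \sqrt{-6}\right)\right) - 10\right) 728 = \left(\left(9 + \left(1 - i \sqrt{6}\right)\right) - 10\right) 728 = \left(\left(10 - i \sqrt{6}\right) - 10\right) 728 = - i \sqrt{6} \cdot 728 = - 728 i \sqrt{6}$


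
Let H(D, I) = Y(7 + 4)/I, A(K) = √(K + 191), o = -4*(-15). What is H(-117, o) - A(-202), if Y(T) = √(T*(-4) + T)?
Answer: I*(-√11 + √33/60) ≈ -3.2209*I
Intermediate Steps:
o = 60
A(K) = √(191 + K)
Y(T) = √3*√(-T) (Y(T) = √(-4*T + T) = √(-3*T) = √3*√(-T))
H(D, I) = I*√33/I (H(D, I) = (√3*√(-(7 + 4)))/I = (√3*√(-1*11))/I = (√3*√(-11))/I = (√3*(I*√11))/I = (I*√33)/I = I*√33/I)
H(-117, o) - A(-202) = I*√33/60 - √(191 - 202) = I*√33*(1/60) - √(-11) = I*√33/60 - I*√11 = -I*√11 + I*√33/60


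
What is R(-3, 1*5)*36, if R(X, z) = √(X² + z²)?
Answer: 36*√34 ≈ 209.91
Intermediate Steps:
R(-3, 1*5)*36 = √((-3)² + (1*5)²)*36 = √(9 + 5²)*36 = √(9 + 25)*36 = √34*36 = 36*√34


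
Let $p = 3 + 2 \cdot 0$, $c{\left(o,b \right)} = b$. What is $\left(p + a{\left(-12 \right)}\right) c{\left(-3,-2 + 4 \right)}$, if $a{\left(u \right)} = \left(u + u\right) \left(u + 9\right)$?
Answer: $150$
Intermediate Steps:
$p = 3$ ($p = 3 + 0 = 3$)
$a{\left(u \right)} = 2 u \left(9 + u\right)$
$\left(p + a{\left(-12 \right)}\right) c{\left(-3,-2 + 4 \right)} = \left(3 + 2 \left(-12\right) \left(9 - 12\right)\right) \left(-2 + 4\right) = \left(3 + 2 \left(-12\right) \left(-3\right)\right) 2 = \left(3 + 72\right) 2 = 75 \cdot 2 = 150$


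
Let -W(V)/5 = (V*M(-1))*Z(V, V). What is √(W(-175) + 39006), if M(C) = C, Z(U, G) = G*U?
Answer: I*√26757869 ≈ 5172.8*I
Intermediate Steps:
W(V) = 5*V³ (W(V) = -5*V*(-1)*V*V = -5*(-V)*V² = -(-5)*V³ = 5*V³)
√(W(-175) + 39006) = √(5*(-175)³ + 39006) = √(5*(-5359375) + 39006) = √(-26796875 + 39006) = √(-26757869) = I*√26757869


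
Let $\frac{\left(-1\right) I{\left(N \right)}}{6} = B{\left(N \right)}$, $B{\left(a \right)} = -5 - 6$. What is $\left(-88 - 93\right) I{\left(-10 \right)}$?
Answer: $-11946$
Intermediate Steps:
$B{\left(a \right)} = -11$ ($B{\left(a \right)} = -5 - 6 = -11$)
$I{\left(N \right)} = 66$ ($I{\left(N \right)} = \left(-6\right) \left(-11\right) = 66$)
$\left(-88 - 93\right) I{\left(-10 \right)} = \left(-88 - 93\right) 66 = \left(-181\right) 66 = -11946$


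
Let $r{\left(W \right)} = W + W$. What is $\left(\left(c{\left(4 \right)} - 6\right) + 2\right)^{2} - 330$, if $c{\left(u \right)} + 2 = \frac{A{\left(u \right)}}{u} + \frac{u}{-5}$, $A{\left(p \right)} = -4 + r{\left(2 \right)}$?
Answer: $- \frac{7094}{25} \approx -283.76$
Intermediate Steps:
$r{\left(W \right)} = 2 W$
$A{\left(p \right)} = 0$ ($A{\left(p \right)} = -4 + 2 \cdot 2 = -4 + 4 = 0$)
$c{\left(u \right)} = -2 - \frac{u}{5}$ ($c{\left(u \right)} = -2 + \left(\frac{0}{u} + \frac{u}{-5}\right) = -2 + \left(0 + u \left(- \frac{1}{5}\right)\right) = -2 + \left(0 - \frac{u}{5}\right) = -2 - \frac{u}{5}$)
$\left(\left(c{\left(4 \right)} - 6\right) + 2\right)^{2} - 330 = \left(\left(\left(-2 - \frac{4}{5}\right) - 6\right) + 2\right)^{2} - 330 = \left(\left(- \frac{14}{5} - 6\right) + 2\right)^{2} - 330 = \left(- \frac{44}{5} + 2\right)^{2} - 330 = \left(- \frac{34}{5}\right)^{2} - 330 = \frac{1156}{25} - 330 = - \frac{7094}{25}$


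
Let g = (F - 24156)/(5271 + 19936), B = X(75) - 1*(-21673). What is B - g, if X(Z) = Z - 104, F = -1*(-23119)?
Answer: 545581345/25207 ≈ 21644.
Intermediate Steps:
F = 23119
X(Z) = -104 + Z
B = 21644 (B = (-104 + 75) - 1*(-21673) = -29 + 21673 = 21644)
g = -1037/25207 (g = (23119 - 24156)/(5271 + 19936) = -1037/25207 ≈ -0.041139)
B - g = 21644 - 1*(-1037/25207) = 21644 + 1037/25207 = 545581345/25207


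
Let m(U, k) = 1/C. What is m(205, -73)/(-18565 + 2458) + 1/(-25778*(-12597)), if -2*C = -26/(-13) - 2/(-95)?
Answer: 395518789/6437357637984 ≈ 6.1441e-5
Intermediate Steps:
C = -96/95 (C = -(-26/(-13) - 2/(-95))/2 = -(-26*(-1/13) - 2*(-1/95))/2 = -(2 + 2/95)/2 = -1/2*192/95 = -96/95 ≈ -1.0105)
m(U, k) = -95/96 (m(U, k) = 1/(-96/95) = -95/96)
m(205, -73)/(-18565 + 2458) + 1/(-25778*(-12597)) = -95/(96*(-18565 + 2458)) + 1/(-25778*(-12597)) = -95/96/(-16107) - 1/25778*(-1/12597) = -95/96*(-1/16107) + 1/324725466 = 95/1546272 + 1/324725466 = 395518789/6437357637984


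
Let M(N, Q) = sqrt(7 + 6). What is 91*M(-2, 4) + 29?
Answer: 29 + 91*sqrt(13) ≈ 357.10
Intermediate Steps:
M(N, Q) = sqrt(13)
91*M(-2, 4) + 29 = 91*sqrt(13) + 29 = 29 + 91*sqrt(13)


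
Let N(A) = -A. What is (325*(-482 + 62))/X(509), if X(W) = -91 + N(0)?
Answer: 1500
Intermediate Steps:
X(W) = -91 (X(W) = -91 - 1*0 = -91 + 0 = -91)
(325*(-482 + 62))/X(509) = (325*(-482 + 62))/(-91) = (325*(-420))*(-1/91) = -136500*(-1/91) = 1500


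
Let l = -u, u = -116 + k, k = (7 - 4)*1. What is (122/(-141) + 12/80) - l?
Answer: -320677/2820 ≈ -113.72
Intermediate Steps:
k = 3 (k = 3*1 = 3)
u = -113 (u = -116 + 3 = -113)
l = 113 (l = -1*(-113) = 113)
(122/(-141) + 12/80) - l = (122/(-141) + 12/80) - 1*113 = (122*(-1/141) + 12*(1/80)) - 113 = (-122/141 + 3/20) - 113 = -2017/2820 - 113 = -320677/2820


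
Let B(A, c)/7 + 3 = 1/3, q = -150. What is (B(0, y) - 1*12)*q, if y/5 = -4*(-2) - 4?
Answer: 4600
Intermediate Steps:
y = 20 (y = 5*(-4*(-2) - 4) = 5*(8 - 4) = 5*4 = 20)
B(A, c) = -56/3 (B(A, c) = -21 + 7*(1/3) = -21 + 7/3 = -56/3)
(B(0, y) - 1*12)*q = (-56/3 - 1*12)*(-150) = (-56/3 - 12)*(-150) = -92/3*(-150) = 4600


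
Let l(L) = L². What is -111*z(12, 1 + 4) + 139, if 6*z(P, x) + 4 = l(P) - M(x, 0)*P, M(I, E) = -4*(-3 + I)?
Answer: -4227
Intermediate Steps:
M(I, E) = 12 - 4*I
z(P, x) = -⅔ + P²/6 - P*(12 - 4*x)/6 (z(P, x) = -⅔ + (P² - (12 - 4*x)*P)/6 = -⅔ + (P² - P*(12 - 4*x))/6 = -⅔ + (P²/6 - P*(12 - 4*x)/6) = -⅔ + P²/6 - P*(12 - 4*x)/6)
-111*z(12, 1 + 4) + 139 = -111*(-⅔ + (⅙)*12² + (⅔)*12*(-3 + (1 + 4))) + 139 = -111*(-⅔ + (⅙)*144 + (⅔)*12*(-3 + 5)) + 139 = -111*(-⅔ + 24 + (⅔)*12*2) + 139 = -111*(-⅔ + 24 + 16) + 139 = -111*118/3 + 139 = -4366 + 139 = -4227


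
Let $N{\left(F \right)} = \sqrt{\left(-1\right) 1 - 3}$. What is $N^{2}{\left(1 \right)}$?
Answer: $-4$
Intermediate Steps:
$N{\left(F \right)} = 2 i$ ($N{\left(F \right)} = \sqrt{-1 - 3} = \sqrt{-4} = 2 i$)
$N^{2}{\left(1 \right)} = \left(2 i\right)^{2} = -4$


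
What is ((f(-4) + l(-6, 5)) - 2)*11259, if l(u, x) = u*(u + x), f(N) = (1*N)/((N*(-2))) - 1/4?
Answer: 146367/4 ≈ 36592.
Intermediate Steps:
f(N) = -¾ (f(N) = N/((-2*N)) - 1*¼ = N*(-1/(2*N)) - ¼ = -½ - ¼ = -¾)
((f(-4) + l(-6, 5)) - 2)*11259 = ((-¾ - 6*(-6 + 5)) - 2)*11259 = ((-¾ - 6*(-1)) - 2)*11259 = ((-¾ + 6) - 2)*11259 = (21/4 - 2)*11259 = (13/4)*11259 = 146367/4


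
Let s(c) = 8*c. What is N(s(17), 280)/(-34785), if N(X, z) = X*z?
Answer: -7616/6957 ≈ -1.0947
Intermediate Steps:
N(s(17), 280)/(-34785) = ((8*17)*280)/(-34785) = (136*280)*(-1/34785) = 38080*(-1/34785) = -7616/6957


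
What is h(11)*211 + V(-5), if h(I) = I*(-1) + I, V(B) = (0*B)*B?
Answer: 0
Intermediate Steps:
V(B) = 0 (V(B) = 0*B = 0)
h(I) = 0 (h(I) = -I + I = 0)
h(11)*211 + V(-5) = 0*211 + 0 = 0 + 0 = 0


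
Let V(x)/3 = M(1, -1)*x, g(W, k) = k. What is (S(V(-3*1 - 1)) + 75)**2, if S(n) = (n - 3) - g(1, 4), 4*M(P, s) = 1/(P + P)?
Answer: 17689/4 ≈ 4422.3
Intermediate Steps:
M(P, s) = 1/(8*P) (M(P, s) = 1/(4*(P + P)) = 1/(4*((2*P))) = (1/(2*P))/4 = 1/(8*P))
V(x) = 3*x/8 (V(x) = 3*(((1/8)/1)*x) = 3*(((1/8)*1)*x) = 3*(x/8) = 3*x/8)
S(n) = -7 + n (S(n) = (n - 3) - 1*4 = (-3 + n) - 4 = -7 + n)
(S(V(-3*1 - 1)) + 75)**2 = ((-7 + 3*(-3*1 - 1)/8) + 75)**2 = ((-7 + 3*(-3 - 1)/8) + 75)**2 = ((-7 + (3/8)*(-4)) + 75)**2 = ((-7 - 3/2) + 75)**2 = (-17/2 + 75)**2 = (133/2)**2 = 17689/4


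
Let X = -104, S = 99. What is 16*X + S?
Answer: -1565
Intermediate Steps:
16*X + S = 16*(-104) + 99 = -1664 + 99 = -1565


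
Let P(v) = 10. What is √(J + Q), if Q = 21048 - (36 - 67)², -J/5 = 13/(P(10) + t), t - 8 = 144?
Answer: √6508058/18 ≈ 141.73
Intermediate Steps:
t = 152 (t = 8 + 144 = 152)
J = -65/162 (J = -5*13/(10 + 152) = -5*13/162 = -65/162 ≈ -0.40123)
Q = 20087 (Q = 21048 - 1*(-31)² = 21048 - 1*961 = 21048 - 961 = 20087)
√(J + Q) = √(-65/162 + 20087) = √(3254029/162) = √6508058/18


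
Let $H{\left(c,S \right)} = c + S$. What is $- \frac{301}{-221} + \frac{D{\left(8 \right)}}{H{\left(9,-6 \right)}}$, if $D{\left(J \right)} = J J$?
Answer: $\frac{15047}{663} \approx 22.695$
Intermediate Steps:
$D{\left(J \right)} = J^{2}$
$H{\left(c,S \right)} = S + c$
$- \frac{301}{-221} + \frac{D{\left(8 \right)}}{H{\left(9,-6 \right)}} = - \frac{301}{-221} + \frac{8^{2}}{-6 + 9} = \left(-301\right) \left(- \frac{1}{221}\right) + \frac{64}{3} = \frac{301}{221} + 64 \cdot \frac{1}{3} = \frac{301}{221} + \frac{64}{3} = \frac{15047}{663}$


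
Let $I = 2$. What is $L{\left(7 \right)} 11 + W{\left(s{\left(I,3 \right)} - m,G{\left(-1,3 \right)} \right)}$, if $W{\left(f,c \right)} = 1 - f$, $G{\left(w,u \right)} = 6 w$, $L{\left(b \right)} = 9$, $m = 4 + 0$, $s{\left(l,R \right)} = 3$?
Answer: $101$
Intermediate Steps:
$m = 4$
$L{\left(7 \right)} 11 + W{\left(s{\left(I,3 \right)} - m,G{\left(-1,3 \right)} \right)} = 9 \cdot 11 + \left(1 - \left(3 - 4\right)\right) = 99 + \left(1 - \left(3 - 4\right)\right) = 99 + \left(1 - -1\right) = 99 + \left(1 + 1\right) = 99 + 2 = 101$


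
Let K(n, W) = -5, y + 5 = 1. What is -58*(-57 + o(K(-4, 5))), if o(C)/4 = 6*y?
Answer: 8874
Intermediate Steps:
y = -4 (y = -5 + 1 = -4)
o(C) = -96 (o(C) = 4*(6*(-4)) = 4*(-24) = -96)
-58*(-57 + o(K(-4, 5))) = -58*(-57 - 96) = -58*(-153) = 8874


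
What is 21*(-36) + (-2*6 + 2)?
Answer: -766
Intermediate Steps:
21*(-36) + (-2*6 + 2) = -756 + (-12 + 2) = -756 - 10 = -766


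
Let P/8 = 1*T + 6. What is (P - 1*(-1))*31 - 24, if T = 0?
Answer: 1495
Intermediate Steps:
P = 48 (P = 8*(1*0 + 6) = 8*(0 + 6) = 8*6 = 48)
(P - 1*(-1))*31 - 24 = (48 - 1*(-1))*31 - 24 = (48 + 1)*31 - 24 = 49*31 - 24 = 1519 - 24 = 1495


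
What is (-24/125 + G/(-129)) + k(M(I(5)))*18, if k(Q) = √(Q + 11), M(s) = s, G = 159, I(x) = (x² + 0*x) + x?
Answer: -7657/5375 + 18*√41 ≈ 113.83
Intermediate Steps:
I(x) = x + x² (I(x) = (x² + 0) + x = x² + x = x + x²)
k(Q) = √(11 + Q)
(-24/125 + G/(-129)) + k(M(I(5)))*18 = (-24/125 + 159/(-129)) + √(11 + 5*(1 + 5))*18 = (-24*1/125 + 159*(-1/129)) + √(11 + 5*6)*18 = (-24/125 - 53/43) + √(11 + 30)*18 = -7657/5375 + √41*18 = -7657/5375 + 18*√41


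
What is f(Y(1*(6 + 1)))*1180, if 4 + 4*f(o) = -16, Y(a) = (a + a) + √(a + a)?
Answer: -5900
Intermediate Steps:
Y(a) = 2*a + √2*√a (Y(a) = 2*a + √(2*a) = 2*a + √2*√a)
f(o) = -5 (f(o) = -1 + (¼)*(-16) = -1 - 4 = -5)
f(Y(1*(6 + 1)))*1180 = -5*1180 = -5900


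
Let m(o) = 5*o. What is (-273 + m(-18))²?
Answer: 131769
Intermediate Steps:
(-273 + m(-18))² = (-273 + 5*(-18))² = (-273 - 90)² = (-363)² = 131769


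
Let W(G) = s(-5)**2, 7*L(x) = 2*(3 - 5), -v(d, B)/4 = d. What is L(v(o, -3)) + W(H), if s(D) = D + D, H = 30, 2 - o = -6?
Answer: 696/7 ≈ 99.429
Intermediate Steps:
o = 8 (o = 2 - 1*(-6) = 2 + 6 = 8)
s(D) = 2*D
v(d, B) = -4*d
L(x) = -4/7 (L(x) = (2*(3 - 5))/7 = (2*(-2))/7 = (1/7)*(-4) = -4/7)
W(G) = 100 (W(G) = (2*(-5))**2 = (-10)**2 = 100)
L(v(o, -3)) + W(H) = -4/7 + 100 = 696/7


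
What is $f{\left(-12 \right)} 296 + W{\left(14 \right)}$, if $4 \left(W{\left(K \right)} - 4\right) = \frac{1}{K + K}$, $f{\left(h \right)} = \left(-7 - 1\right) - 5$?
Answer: $- \frac{430527}{112} \approx -3844.0$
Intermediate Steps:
$f{\left(h \right)} = -13$ ($f{\left(h \right)} = -8 - 5 = -13$)
$W{\left(K \right)} = 4 + \frac{1}{8 K}$ ($W{\left(K \right)} = 4 + \frac{1}{4 \left(K + K\right)} = 4 + \frac{1}{4 \cdot 2 K} = 4 + \frac{\frac{1}{2} \frac{1}{K}}{4} = 4 + \frac{1}{8 K}$)
$f{\left(-12 \right)} 296 + W{\left(14 \right)} = \left(-13\right) 296 + \left(4 + \frac{1}{8 \cdot 14}\right) = -3848 + \left(4 + \frac{1}{8} \cdot \frac{1}{14}\right) = -3848 + \left(4 + \frac{1}{112}\right) = -3848 + \frac{449}{112} = - \frac{430527}{112}$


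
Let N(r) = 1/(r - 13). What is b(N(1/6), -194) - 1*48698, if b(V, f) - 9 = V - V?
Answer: -48689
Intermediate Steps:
N(r) = 1/(-13 + r)
b(V, f) = 9 (b(V, f) = 9 + (V - V) = 9 + 0 = 9)
b(N(1/6), -194) - 1*48698 = 9 - 1*48698 = 9 - 48698 = -48689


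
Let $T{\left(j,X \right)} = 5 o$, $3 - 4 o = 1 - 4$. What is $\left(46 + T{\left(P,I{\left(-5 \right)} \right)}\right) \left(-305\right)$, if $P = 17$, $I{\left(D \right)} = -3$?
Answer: $- \frac{32635}{2} \approx -16318.0$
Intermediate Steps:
$o = \frac{3}{2}$ ($o = \frac{3}{4} - \frac{1 - 4}{4} = \frac{3}{4} - - \frac{3}{4} = \frac{3}{4} + \frac{3}{4} = \frac{3}{2} \approx 1.5$)
$T{\left(j,X \right)} = \frac{15}{2}$ ($T{\left(j,X \right)} = 5 \cdot \frac{3}{2} = \frac{15}{2}$)
$\left(46 + T{\left(P,I{\left(-5 \right)} \right)}\right) \left(-305\right) = \left(46 + \frac{15}{2}\right) \left(-305\right) = \frac{107}{2} \left(-305\right) = - \frac{32635}{2}$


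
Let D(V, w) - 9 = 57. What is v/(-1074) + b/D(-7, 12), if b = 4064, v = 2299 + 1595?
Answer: 342311/5907 ≈ 57.950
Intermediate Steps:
v = 3894
D(V, w) = 66 (D(V, w) = 9 + 57 = 66)
v/(-1074) + b/D(-7, 12) = 3894/(-1074) + 4064/66 = 3894*(-1/1074) + 4064*(1/66) = -649/179 + 2032/33 = 342311/5907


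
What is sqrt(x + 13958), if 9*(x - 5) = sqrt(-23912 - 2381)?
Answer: sqrt(125667 + I*sqrt(26293))/3 ≈ 118.17 + 0.076236*I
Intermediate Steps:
x = 5 + I*sqrt(26293)/9 (x = 5 + sqrt(-23912 - 2381)/9 = 5 + sqrt(-26293)/9 = 5 + (I*sqrt(26293))/9 = 5 + I*sqrt(26293)/9 ≈ 5.0 + 18.017*I)
sqrt(x + 13958) = sqrt((5 + I*sqrt(26293)/9) + 13958) = sqrt(13963 + I*sqrt(26293)/9)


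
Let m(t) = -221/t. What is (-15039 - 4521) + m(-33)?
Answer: -645259/33 ≈ -19553.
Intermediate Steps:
(-15039 - 4521) + m(-33) = (-15039 - 4521) - 221/(-33) = -19560 - 221*(-1/33) = -19560 + 221/33 = -645259/33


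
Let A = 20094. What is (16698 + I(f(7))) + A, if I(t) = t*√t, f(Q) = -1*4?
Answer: 36792 - 8*I ≈ 36792.0 - 8.0*I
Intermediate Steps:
f(Q) = -4
I(t) = t^(3/2)
(16698 + I(f(7))) + A = (16698 + (-4)^(3/2)) + 20094 = (16698 - 8*I) + 20094 = 36792 - 8*I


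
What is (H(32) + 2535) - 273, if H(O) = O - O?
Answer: 2262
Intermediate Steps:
H(O) = 0
(H(32) + 2535) - 273 = (0 + 2535) - 273 = 2535 - 273 = 2262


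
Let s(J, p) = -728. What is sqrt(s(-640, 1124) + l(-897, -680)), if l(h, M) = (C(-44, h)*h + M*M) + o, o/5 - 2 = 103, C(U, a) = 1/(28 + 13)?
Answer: 2*sqrt(194229095)/41 ≈ 679.83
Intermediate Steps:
C(U, a) = 1/41
o = 525 (o = 10 + 5*103 = 10 + 515 = 525)
l(h, M) = 525 + M**2 + h/41 (l(h, M) = (h/41 + M*M) + 525 = (h/41 + M**2) + 525 = (M**2 + h/41) + 525 = 525 + M**2 + h/41)
sqrt(s(-640, 1124) + l(-897, -680)) = sqrt(-728 + (525 + (-680)**2 + (1/41)*(-897))) = sqrt(-728 + (525 + 462400 - 897/41)) = sqrt(-728 + 18979028/41) = sqrt(18949180/41) = 2*sqrt(194229095)/41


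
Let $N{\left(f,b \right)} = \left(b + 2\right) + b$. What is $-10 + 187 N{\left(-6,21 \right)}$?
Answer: $8218$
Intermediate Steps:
$N{\left(f,b \right)} = 2 + 2 b$ ($N{\left(f,b \right)} = \left(2 + b\right) + b = 2 + 2 b$)
$-10 + 187 N{\left(-6,21 \right)} = -10 + 187 \left(2 + 2 \cdot 21\right) = -10 + 187 \left(2 + 42\right) = -10 + 187 \cdot 44 = -10 + 8228 = 8218$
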